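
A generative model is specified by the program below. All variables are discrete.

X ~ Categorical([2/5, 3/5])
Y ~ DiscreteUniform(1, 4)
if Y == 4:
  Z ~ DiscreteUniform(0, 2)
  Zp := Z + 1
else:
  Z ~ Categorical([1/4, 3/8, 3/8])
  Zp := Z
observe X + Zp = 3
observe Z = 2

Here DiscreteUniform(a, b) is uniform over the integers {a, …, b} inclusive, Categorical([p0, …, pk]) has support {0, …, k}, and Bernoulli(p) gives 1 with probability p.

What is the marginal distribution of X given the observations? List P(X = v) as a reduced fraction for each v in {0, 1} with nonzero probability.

Enumerate traces; 4 have nonzero weight after conditioning:
  (X=0, Y=4, Z=2) weight 1/30
  (X=1, Y=1, Z=2) weight 9/160
  (X=1, Y=2, Z=2) weight 9/160
  (X=1, Y=3, Z=2) weight 9/160
Group by X:
  weight(X=0) = 1/30
  weight(X=1) = 27/160
Total weight = 1/30 + 27/160 = 97/480
P(X=0 | obs) = 1/30 / 97/480 = 16/97
P(X=1 | obs) = 27/160 / 97/480 = 81/97

P(X=0) = 16/97, P(X=1) = 81/97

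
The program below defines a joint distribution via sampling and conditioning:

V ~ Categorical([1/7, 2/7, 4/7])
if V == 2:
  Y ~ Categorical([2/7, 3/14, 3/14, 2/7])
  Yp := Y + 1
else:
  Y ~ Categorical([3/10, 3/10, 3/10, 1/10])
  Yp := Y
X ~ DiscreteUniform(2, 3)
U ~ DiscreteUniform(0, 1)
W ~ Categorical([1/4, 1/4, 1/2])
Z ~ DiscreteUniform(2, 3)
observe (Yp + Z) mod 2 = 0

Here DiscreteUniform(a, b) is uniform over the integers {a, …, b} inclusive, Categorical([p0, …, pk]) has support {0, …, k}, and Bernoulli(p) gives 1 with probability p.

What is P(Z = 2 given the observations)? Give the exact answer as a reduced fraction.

Enumerate traces; 144 have nonzero weight after conditioning:
  (V=0, Y=0, X=2, U=0, W=0, Z=2) weight 3/2240
  (V=0, Y=0, X=2, U=0, W=1, Z=2) weight 3/2240
  (V=0, Y=0, X=2, U=0, W=2, Z=2) weight 3/1120
  (V=0, Y=0, X=2, U=1, W=0, Z=2) weight 3/2240
  (V=0, Y=0, X=2, U=1, W=1, Z=2) weight 3/2240
  (V=0, Y=0, X=2, U=1, W=2, Z=2) weight 3/1120
  (V=0, Y=0, X=3, U=0, W=0, Z=2) weight 3/2240
  (V=0, Y=0, X=3, U=0, W=1, Z=2) weight 3/2240
  (V=0, Y=1, X=2, U=0, W=0, Z=3) weight 3/2240
  … 135 more
Group by Z:
  weight(Z=2) = 19/70
  weight(Z=3) = 8/35
Total weight = 19/70 + 8/35 = 1/2
P(Z=2 | obs) = 19/70 / 1/2 = 19/35
P(Z=3 | obs) = 8/35 / 1/2 = 16/35

P(Z = 2 | obs) = 19/35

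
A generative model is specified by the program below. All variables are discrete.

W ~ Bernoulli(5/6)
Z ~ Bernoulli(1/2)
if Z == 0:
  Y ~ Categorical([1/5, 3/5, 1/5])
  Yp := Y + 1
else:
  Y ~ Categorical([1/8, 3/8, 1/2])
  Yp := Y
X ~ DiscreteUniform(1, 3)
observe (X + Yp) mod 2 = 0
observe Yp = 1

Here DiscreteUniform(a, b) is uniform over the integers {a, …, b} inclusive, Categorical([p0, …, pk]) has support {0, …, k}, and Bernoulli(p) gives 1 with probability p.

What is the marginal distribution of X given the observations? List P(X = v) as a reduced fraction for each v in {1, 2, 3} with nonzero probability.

P(X=1) = 1/2, P(X=3) = 1/2

Enumerate traces; 8 have nonzero weight after conditioning:
  (W=0, Z=0, Y=0, X=1) weight 1/180
  (W=0, Z=0, Y=0, X=3) weight 1/180
  (W=0, Z=1, Y=1, X=1) weight 1/96
  (W=0, Z=1, Y=1, X=3) weight 1/96
  (W=1, Z=0, Y=0, X=1) weight 1/36
  (W=1, Z=0, Y=0, X=3) weight 1/36
  (W=1, Z=1, Y=1, X=1) weight 5/96
  (W=1, Z=1, Y=1, X=3) weight 5/96
Group by X:
  weight(X=1) = 23/240
  weight(X=3) = 23/240
Total weight = 23/240 + 23/240 = 23/120
P(X=1 | obs) = 23/240 / 23/120 = 1/2
P(X=3 | obs) = 23/240 / 23/120 = 1/2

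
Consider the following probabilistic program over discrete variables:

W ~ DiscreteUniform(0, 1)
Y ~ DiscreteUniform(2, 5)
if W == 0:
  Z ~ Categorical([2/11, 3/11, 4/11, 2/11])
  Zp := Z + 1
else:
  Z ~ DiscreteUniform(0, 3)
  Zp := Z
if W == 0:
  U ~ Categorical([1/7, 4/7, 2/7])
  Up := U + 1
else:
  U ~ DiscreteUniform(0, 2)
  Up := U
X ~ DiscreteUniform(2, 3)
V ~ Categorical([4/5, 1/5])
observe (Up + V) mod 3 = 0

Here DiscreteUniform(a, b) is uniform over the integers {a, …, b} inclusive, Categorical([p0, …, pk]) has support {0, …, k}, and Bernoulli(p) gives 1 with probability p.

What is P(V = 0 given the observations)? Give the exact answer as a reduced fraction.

P(V = 0 | obs) = 52/71

Enumerate traces; 128 have nonzero weight after conditioning:
  (W=0, Y=2, Z=0, U=1, X=2, V=1) weight 1/770
  (W=0, Y=2, Z=0, U=1, X=3, V=1) weight 1/770
  (W=0, Y=2, Z=0, U=2, X=2, V=0) weight 1/385
  (W=0, Y=2, Z=0, U=2, X=3, V=0) weight 1/385
  (W=0, Y=2, Z=1, U=1, X=2, V=1) weight 3/1540
  (W=0, Y=2, Z=1, U=1, X=3, V=1) weight 3/1540
  (W=0, Y=2, Z=1, U=2, X=2, V=0) weight 3/770
  (W=0, Y=2, Z=1, U=2, X=3, V=0) weight 3/770
  … 120 more
Group by V:
  weight(V=0) = 26/105
  weight(V=1) = 19/210
Total weight = 26/105 + 19/210 = 71/210
P(V=0 | obs) = 26/105 / 71/210 = 52/71
P(V=1 | obs) = 19/210 / 71/210 = 19/71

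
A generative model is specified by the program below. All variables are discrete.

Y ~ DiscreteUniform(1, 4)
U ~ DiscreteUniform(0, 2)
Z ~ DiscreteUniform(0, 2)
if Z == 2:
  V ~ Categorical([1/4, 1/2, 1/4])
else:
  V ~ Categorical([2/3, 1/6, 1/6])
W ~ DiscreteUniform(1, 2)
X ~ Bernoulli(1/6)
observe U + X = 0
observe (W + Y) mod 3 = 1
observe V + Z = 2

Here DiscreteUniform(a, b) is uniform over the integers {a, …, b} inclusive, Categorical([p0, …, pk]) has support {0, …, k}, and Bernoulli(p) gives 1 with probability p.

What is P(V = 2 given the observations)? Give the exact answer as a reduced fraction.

Enumerate traces; 6 have nonzero weight after conditioning:
  (Y=2, U=0, Z=0, V=2, W=2, X=0) weight 5/2592
  (Y=2, U=0, Z=1, V=1, W=2, X=0) weight 5/2592
  (Y=2, U=0, Z=2, V=0, W=2, X=0) weight 5/1728
  (Y=3, U=0, Z=0, V=2, W=1, X=0) weight 5/2592
  (Y=3, U=0, Z=1, V=1, W=1, X=0) weight 5/2592
  (Y=3, U=0, Z=2, V=0, W=1, X=0) weight 5/1728
Group by V:
  weight(V=0) = 5/864
  weight(V=1) = 5/1296
  weight(V=2) = 5/1296
Total weight = 5/864 + 5/1296 + 5/1296 = 35/2592
P(V=0 | obs) = 5/864 / 35/2592 = 3/7
P(V=1 | obs) = 5/1296 / 35/2592 = 2/7
P(V=2 | obs) = 5/1296 / 35/2592 = 2/7

P(V = 2 | obs) = 2/7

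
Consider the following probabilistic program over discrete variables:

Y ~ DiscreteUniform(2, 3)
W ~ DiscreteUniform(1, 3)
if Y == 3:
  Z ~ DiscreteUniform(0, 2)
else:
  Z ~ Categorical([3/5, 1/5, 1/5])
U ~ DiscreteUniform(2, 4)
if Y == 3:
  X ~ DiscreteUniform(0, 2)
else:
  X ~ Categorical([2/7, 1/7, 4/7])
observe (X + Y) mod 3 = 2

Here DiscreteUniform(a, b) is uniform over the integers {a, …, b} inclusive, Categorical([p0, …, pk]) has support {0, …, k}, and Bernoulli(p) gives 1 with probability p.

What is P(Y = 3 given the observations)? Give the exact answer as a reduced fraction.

Enumerate traces; 54 have nonzero weight after conditioning:
  (Y=2, W=1, Z=0, U=2, X=0) weight 1/105
  (Y=2, W=1, Z=0, U=3, X=0) weight 1/105
  (Y=2, W=1, Z=0, U=4, X=0) weight 1/105
  (Y=2, W=1, Z=1, U=2, X=0) weight 1/315
  (Y=2, W=1, Z=1, U=3, X=0) weight 1/315
  (Y=2, W=1, Z=1, U=4, X=0) weight 1/315
  (Y=2, W=1, Z=2, U=2, X=0) weight 1/315
  (Y=2, W=1, Z=2, U=3, X=0) weight 1/315
  (Y=3, W=1, Z=0, U=2, X=2) weight 1/162
  … 45 more
Group by Y:
  weight(Y=2) = 1/7
  weight(Y=3) = 1/6
Total weight = 1/7 + 1/6 = 13/42
P(Y=2 | obs) = 1/7 / 13/42 = 6/13
P(Y=3 | obs) = 1/6 / 13/42 = 7/13

P(Y = 3 | obs) = 7/13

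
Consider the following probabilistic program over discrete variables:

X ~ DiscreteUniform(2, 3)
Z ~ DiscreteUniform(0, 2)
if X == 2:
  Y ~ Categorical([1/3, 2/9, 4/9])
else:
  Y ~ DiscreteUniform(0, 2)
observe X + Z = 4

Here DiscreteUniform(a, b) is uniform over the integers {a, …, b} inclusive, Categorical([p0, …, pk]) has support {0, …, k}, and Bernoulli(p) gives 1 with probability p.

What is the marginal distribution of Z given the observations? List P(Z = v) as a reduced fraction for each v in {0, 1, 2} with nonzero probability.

Enumerate traces; 6 have nonzero weight after conditioning:
  (X=2, Z=2, Y=0) weight 1/18
  (X=2, Z=2, Y=1) weight 1/27
  (X=2, Z=2, Y=2) weight 2/27
  (X=3, Z=1, Y=0) weight 1/18
  (X=3, Z=1, Y=1) weight 1/18
  (X=3, Z=1, Y=2) weight 1/18
Group by Z:
  weight(Z=1) = 1/6
  weight(Z=2) = 1/6
Total weight = 1/6 + 1/6 = 1/3
P(Z=1 | obs) = 1/6 / 1/3 = 1/2
P(Z=2 | obs) = 1/6 / 1/3 = 1/2

P(Z=1) = 1/2, P(Z=2) = 1/2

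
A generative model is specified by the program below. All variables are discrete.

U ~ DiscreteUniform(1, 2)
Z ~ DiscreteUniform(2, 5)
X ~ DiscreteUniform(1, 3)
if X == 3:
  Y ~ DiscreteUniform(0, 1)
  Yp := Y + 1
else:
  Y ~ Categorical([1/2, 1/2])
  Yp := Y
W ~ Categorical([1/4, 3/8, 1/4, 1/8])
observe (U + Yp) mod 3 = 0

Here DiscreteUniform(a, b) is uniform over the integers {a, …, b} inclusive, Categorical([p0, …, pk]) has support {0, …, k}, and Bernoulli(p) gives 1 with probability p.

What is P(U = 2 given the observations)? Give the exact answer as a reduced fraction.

P(U = 2 | obs) = 3/4

Enumerate traces; 64 have nonzero weight after conditioning:
  (U=1, Z=2, X=3, Y=1, W=0) weight 1/192
  (U=1, Z=2, X=3, Y=1, W=1) weight 1/128
  (U=1, Z=2, X=3, Y=1, W=2) weight 1/192
  (U=1, Z=2, X=3, Y=1, W=3) weight 1/384
  (U=1, Z=3, X=3, Y=1, W=0) weight 1/192
  (U=1, Z=3, X=3, Y=1, W=1) weight 1/128
  (U=1, Z=3, X=3, Y=1, W=2) weight 1/192
  (U=1, Z=3, X=3, Y=1, W=3) weight 1/384
  (U=2, Z=2, X=1, Y=1, W=0) weight 1/192
  … 55 more
Group by U:
  weight(U=1) = 1/12
  weight(U=2) = 1/4
Total weight = 1/12 + 1/4 = 1/3
P(U=1 | obs) = 1/12 / 1/3 = 1/4
P(U=2 | obs) = 1/4 / 1/3 = 3/4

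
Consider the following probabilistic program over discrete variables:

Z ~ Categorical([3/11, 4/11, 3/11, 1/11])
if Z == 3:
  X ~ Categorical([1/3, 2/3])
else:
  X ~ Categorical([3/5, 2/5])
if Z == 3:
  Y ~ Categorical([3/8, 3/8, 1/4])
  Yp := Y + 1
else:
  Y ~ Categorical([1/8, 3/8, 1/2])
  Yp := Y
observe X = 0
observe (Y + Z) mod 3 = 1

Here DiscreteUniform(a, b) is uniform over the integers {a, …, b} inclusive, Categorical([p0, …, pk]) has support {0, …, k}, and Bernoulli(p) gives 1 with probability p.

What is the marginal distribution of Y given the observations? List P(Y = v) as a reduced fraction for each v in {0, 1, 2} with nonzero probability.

Enumerate traces; 4 have nonzero weight after conditioning:
  (Z=0, X=0, Y=1) weight 27/440
  (Z=1, X=0, Y=0) weight 3/110
  (Z=2, X=0, Y=2) weight 9/110
  (Z=3, X=0, Y=1) weight 1/88
Group by Y:
  weight(Y=0) = 3/110
  weight(Y=1) = 4/55
  weight(Y=2) = 9/110
Total weight = 3/110 + 4/55 + 9/110 = 2/11
P(Y=0 | obs) = 3/110 / 2/11 = 3/20
P(Y=1 | obs) = 4/55 / 2/11 = 2/5
P(Y=2 | obs) = 9/110 / 2/11 = 9/20

P(Y=0) = 3/20, P(Y=1) = 2/5, P(Y=2) = 9/20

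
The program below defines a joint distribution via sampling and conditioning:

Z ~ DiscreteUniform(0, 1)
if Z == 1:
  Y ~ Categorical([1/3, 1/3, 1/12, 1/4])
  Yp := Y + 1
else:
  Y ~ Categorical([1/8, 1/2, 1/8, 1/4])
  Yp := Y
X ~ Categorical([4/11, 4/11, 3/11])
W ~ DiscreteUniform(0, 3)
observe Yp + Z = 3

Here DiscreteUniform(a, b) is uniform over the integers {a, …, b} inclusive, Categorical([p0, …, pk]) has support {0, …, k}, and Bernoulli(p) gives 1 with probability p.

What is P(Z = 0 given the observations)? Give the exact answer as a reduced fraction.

P(Z = 0 | obs) = 3/7

Enumerate traces; 24 have nonzero weight after conditioning:
  (Z=0, Y=3, X=0, W=0) weight 1/88
  (Z=0, Y=3, X=0, W=1) weight 1/88
  (Z=0, Y=3, X=0, W=2) weight 1/88
  (Z=0, Y=3, X=0, W=3) weight 1/88
  (Z=0, Y=3, X=1, W=0) weight 1/88
  (Z=0, Y=3, X=1, W=1) weight 1/88
  (Z=0, Y=3, X=1, W=2) weight 1/88
  (Z=0, Y=3, X=1, W=3) weight 1/88
  (Z=1, Y=1, X=0, W=0) weight 1/66
  … 15 more
Group by Z:
  weight(Z=0) = 1/8
  weight(Z=1) = 1/6
Total weight = 1/8 + 1/6 = 7/24
P(Z=0 | obs) = 1/8 / 7/24 = 3/7
P(Z=1 | obs) = 1/6 / 7/24 = 4/7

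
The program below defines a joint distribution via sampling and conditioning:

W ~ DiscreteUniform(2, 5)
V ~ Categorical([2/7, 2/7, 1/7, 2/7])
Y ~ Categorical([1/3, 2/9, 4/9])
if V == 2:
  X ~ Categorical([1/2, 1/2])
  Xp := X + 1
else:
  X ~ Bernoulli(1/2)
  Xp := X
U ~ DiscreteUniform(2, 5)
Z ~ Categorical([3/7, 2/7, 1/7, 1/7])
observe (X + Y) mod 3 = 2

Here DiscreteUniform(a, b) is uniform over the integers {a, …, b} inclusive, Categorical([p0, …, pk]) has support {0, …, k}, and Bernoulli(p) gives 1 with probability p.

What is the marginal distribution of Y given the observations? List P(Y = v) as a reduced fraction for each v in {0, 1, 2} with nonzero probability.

P(Y=1) = 1/3, P(Y=2) = 2/3

Enumerate traces; 512 have nonzero weight after conditioning:
  (W=2, V=0, Y=1, X=1, U=2, Z=0) weight 1/1176
  (W=2, V=0, Y=1, X=1, U=2, Z=1) weight 1/1764
  (W=2, V=0, Y=1, X=1, U=2, Z=2) weight 1/3528
  (W=2, V=0, Y=1, X=1, U=2, Z=3) weight 1/3528
  (W=2, V=0, Y=1, X=1, U=3, Z=0) weight 1/1176
  (W=2, V=0, Y=1, X=1, U=3, Z=1) weight 1/1764
  (W=2, V=0, Y=1, X=1, U=3, Z=2) weight 1/3528
  (W=2, V=0, Y=1, X=1, U=3, Z=3) weight 1/3528
  (W=2, V=0, Y=2, X=0, U=2, Z=0) weight 1/588
  … 503 more
Group by Y:
  weight(Y=1) = 1/9
  weight(Y=2) = 2/9
Total weight = 1/9 + 2/9 = 1/3
P(Y=1 | obs) = 1/9 / 1/3 = 1/3
P(Y=2 | obs) = 2/9 / 1/3 = 2/3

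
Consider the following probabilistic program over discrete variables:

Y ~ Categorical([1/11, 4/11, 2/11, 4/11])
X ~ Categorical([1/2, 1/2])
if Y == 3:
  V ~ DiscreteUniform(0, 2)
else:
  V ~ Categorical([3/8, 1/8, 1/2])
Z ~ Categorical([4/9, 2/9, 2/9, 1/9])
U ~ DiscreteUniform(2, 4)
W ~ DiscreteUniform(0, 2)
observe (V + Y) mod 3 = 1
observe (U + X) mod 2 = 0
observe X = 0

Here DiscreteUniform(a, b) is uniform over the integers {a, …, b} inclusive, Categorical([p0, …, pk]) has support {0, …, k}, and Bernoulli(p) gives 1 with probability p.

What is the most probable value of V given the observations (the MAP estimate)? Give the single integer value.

argmax_v P(V = v | obs) = 0

Enumerate traces; 96 have nonzero weight after conditioning:
  (Y=0, X=0, V=1, Z=0, U=2, W=0) weight 1/3564
  (Y=0, X=0, V=1, Z=0, U=2, W=1) weight 1/3564
  (Y=0, X=0, V=1, Z=0, U=2, W=2) weight 1/3564
  (Y=0, X=0, V=1, Z=0, U=4, W=0) weight 1/3564
  (Y=0, X=0, V=1, Z=0, U=4, W=1) weight 1/3564
  (Y=0, X=0, V=1, Z=0, U=4, W=2) weight 1/3564
  (Y=0, X=0, V=1, Z=1, U=2, W=0) weight 1/7128
  (Y=0, X=0, V=1, Z=1, U=2, W=1) weight 1/7128
  (Y=1, X=0, V=0, Z=0, U=2, W=0) weight 1/297
  (Y=2, X=0, V=2, Z=0, U=2, W=0) weight 2/891
  … 86 more
Group by V:
  weight(V=0) = 1/22
  weight(V=1) = 35/792
  weight(V=2) = 1/33
Total weight = 1/22 + 35/792 + 1/33 = 95/792
P(V=0 | obs) = 1/22 / 95/792 = 36/95
P(V=1 | obs) = 35/792 / 95/792 = 7/19
P(V=2 | obs) = 1/33 / 95/792 = 24/95
argmax = 0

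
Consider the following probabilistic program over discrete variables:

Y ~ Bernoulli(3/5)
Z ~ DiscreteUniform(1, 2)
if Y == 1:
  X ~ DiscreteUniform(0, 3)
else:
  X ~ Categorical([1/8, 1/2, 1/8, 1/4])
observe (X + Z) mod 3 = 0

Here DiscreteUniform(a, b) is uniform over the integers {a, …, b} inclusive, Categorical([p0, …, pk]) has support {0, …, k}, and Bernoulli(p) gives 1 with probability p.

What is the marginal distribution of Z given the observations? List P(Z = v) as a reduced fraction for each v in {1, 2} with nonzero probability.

P(Z=1) = 4/11, P(Z=2) = 7/11

Enumerate traces; 4 have nonzero weight after conditioning:
  (Y=0, Z=1, X=2) weight 1/40
  (Y=0, Z=2, X=1) weight 1/10
  (Y=1, Z=1, X=2) weight 3/40
  (Y=1, Z=2, X=1) weight 3/40
Group by Z:
  weight(Z=1) = 1/10
  weight(Z=2) = 7/40
Total weight = 1/10 + 7/40 = 11/40
P(Z=1 | obs) = 1/10 / 11/40 = 4/11
P(Z=2 | obs) = 7/40 / 11/40 = 7/11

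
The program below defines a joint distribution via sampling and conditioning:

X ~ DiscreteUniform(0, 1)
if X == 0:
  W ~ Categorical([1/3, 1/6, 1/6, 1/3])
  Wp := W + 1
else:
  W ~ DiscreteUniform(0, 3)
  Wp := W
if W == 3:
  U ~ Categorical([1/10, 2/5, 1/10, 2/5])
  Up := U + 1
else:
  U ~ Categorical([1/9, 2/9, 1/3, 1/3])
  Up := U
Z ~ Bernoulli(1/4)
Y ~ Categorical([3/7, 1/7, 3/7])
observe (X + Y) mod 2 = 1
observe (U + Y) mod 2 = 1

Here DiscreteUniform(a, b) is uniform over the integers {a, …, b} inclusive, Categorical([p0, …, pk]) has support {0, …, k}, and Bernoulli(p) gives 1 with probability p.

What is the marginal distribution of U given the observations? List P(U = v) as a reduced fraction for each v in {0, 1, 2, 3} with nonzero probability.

P(U=0) = 29/1097, P(U=1) = 432/1097, P(U=2) = 69/1097, P(U=3) = 567/1097

Enumerate traces; 48 have nonzero weight after conditioning:
  (X=0, W=0, U=0, Z=0, Y=1) weight 1/504
  (X=0, W=0, U=0, Z=1, Y=1) weight 1/1512
  (X=0, W=0, U=2, Z=0, Y=1) weight 1/168
  (X=0, W=0, U=2, Z=1, Y=1) weight 1/504
  (X=0, W=1, U=0, Z=0, Y=1) weight 1/1008
  (X=0, W=1, U=0, Z=1, Y=1) weight 1/3024
  (X=0, W=1, U=2, Z=0, Y=1) weight 1/336
  (X=0, W=1, U=2, Z=1, Y=1) weight 1/1008
  (X=1, W=0, U=1, Z=0, Y=0) weight 1/112
  (X=1, W=0, U=3, Z=0, Y=0) weight 3/224
  … 38 more
Group by U:
  weight(U=0) = 29/3780
  weight(U=1) = 4/35
  weight(U=2) = 23/1260
  weight(U=3) = 3/20
Total weight = 29/3780 + 4/35 + 23/1260 + 3/20 = 1097/3780
P(U=0 | obs) = 29/3780 / 1097/3780 = 29/1097
P(U=1 | obs) = 4/35 / 1097/3780 = 432/1097
P(U=2 | obs) = 23/1260 / 1097/3780 = 69/1097
P(U=3 | obs) = 3/20 / 1097/3780 = 567/1097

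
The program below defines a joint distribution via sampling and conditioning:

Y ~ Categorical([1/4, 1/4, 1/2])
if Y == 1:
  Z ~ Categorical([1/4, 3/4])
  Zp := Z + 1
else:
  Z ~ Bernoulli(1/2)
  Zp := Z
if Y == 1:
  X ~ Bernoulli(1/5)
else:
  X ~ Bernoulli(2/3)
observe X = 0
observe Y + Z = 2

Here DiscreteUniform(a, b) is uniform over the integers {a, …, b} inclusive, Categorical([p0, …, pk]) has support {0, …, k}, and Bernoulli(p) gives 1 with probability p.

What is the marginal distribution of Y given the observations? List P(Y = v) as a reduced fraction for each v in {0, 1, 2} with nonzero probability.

Enumerate traces; 2 have nonzero weight after conditioning:
  (Y=1, Z=1, X=0) weight 3/20
  (Y=2, Z=0, X=0) weight 1/12
Group by Y:
  weight(Y=1) = 3/20
  weight(Y=2) = 1/12
Total weight = 3/20 + 1/12 = 7/30
P(Y=1 | obs) = 3/20 / 7/30 = 9/14
P(Y=2 | obs) = 1/12 / 7/30 = 5/14

P(Y=1) = 9/14, P(Y=2) = 5/14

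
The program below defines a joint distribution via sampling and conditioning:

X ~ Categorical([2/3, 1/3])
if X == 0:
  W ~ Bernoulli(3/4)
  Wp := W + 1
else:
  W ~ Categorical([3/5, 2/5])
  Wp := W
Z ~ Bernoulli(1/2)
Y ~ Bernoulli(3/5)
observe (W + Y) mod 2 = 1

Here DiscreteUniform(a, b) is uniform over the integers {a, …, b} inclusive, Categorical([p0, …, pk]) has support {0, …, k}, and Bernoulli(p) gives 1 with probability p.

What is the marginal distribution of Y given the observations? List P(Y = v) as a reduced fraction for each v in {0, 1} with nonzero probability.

P(Y=0) = 38/71, P(Y=1) = 33/71

Enumerate traces; 8 have nonzero weight after conditioning:
  (X=0, W=0, Z=0, Y=1) weight 1/20
  (X=0, W=0, Z=1, Y=1) weight 1/20
  (X=0, W=1, Z=0, Y=0) weight 1/10
  (X=0, W=1, Z=1, Y=0) weight 1/10
  (X=1, W=0, Z=0, Y=1) weight 3/50
  (X=1, W=0, Z=1, Y=1) weight 3/50
  (X=1, W=1, Z=0, Y=0) weight 2/75
  (X=1, W=1, Z=1, Y=0) weight 2/75
Group by Y:
  weight(Y=0) = 19/75
  weight(Y=1) = 11/50
Total weight = 19/75 + 11/50 = 71/150
P(Y=0 | obs) = 19/75 / 71/150 = 38/71
P(Y=1 | obs) = 11/50 / 71/150 = 33/71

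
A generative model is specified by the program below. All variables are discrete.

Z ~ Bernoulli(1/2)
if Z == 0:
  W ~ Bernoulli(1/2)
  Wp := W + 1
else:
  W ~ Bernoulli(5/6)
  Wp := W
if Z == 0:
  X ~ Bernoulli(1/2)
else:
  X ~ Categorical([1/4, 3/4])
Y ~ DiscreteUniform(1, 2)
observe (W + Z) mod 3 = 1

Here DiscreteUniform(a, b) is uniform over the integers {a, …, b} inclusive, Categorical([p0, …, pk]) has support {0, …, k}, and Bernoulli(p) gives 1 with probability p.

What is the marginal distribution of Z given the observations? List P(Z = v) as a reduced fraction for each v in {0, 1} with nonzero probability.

Enumerate traces; 8 have nonzero weight after conditioning:
  (Z=0, W=1, X=0, Y=1) weight 1/16
  (Z=0, W=1, X=0, Y=2) weight 1/16
  (Z=0, W=1, X=1, Y=1) weight 1/16
  (Z=0, W=1, X=1, Y=2) weight 1/16
  (Z=1, W=0, X=0, Y=1) weight 1/96
  (Z=1, W=0, X=0, Y=2) weight 1/96
  (Z=1, W=0, X=1, Y=1) weight 1/32
  (Z=1, W=0, X=1, Y=2) weight 1/32
Group by Z:
  weight(Z=0) = 1/4
  weight(Z=1) = 1/12
Total weight = 1/4 + 1/12 = 1/3
P(Z=0 | obs) = 1/4 / 1/3 = 3/4
P(Z=1 | obs) = 1/12 / 1/3 = 1/4

P(Z=0) = 3/4, P(Z=1) = 1/4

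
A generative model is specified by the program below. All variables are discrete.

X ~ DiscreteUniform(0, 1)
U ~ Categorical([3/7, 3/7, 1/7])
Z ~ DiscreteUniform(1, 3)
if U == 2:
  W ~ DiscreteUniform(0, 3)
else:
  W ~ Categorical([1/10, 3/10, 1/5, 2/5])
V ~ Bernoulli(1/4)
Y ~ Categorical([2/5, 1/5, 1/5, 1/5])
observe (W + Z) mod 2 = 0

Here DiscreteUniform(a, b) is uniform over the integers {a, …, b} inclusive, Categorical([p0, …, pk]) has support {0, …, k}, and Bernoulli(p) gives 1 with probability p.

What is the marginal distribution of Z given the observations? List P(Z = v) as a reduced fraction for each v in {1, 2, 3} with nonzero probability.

P(Z=1) = 47/117, P(Z=2) = 23/117, P(Z=3) = 47/117

Enumerate traces; 288 have nonzero weight after conditioning:
  (X=0, U=0, Z=1, W=1, V=0, Y=0) weight 9/1400
  (X=0, U=0, Z=1, W=1, V=0, Y=1) weight 9/2800
  (X=0, U=0, Z=1, W=1, V=0, Y=2) weight 9/2800
  (X=0, U=0, Z=1, W=1, V=0, Y=3) weight 9/2800
  (X=0, U=0, Z=1, W=1, V=1, Y=0) weight 3/1400
  (X=0, U=0, Z=1, W=1, V=1, Y=1) weight 3/2800
  (X=0, U=0, Z=1, W=1, V=1, Y=2) weight 3/2800
  (X=0, U=0, Z=1, W=1, V=1, Y=3) weight 3/2800
  (X=0, U=0, Z=2, W=0, V=0, Y=0) weight 3/1400
  (X=0, U=0, Z=3, W=1, V=0, Y=0) weight 9/1400
  … 278 more
Group by Z:
  weight(Z=1) = 47/210
  weight(Z=2) = 23/210
  weight(Z=3) = 47/210
Total weight = 47/210 + 23/210 + 47/210 = 39/70
P(Z=1 | obs) = 47/210 / 39/70 = 47/117
P(Z=2 | obs) = 23/210 / 39/70 = 23/117
P(Z=3 | obs) = 47/210 / 39/70 = 47/117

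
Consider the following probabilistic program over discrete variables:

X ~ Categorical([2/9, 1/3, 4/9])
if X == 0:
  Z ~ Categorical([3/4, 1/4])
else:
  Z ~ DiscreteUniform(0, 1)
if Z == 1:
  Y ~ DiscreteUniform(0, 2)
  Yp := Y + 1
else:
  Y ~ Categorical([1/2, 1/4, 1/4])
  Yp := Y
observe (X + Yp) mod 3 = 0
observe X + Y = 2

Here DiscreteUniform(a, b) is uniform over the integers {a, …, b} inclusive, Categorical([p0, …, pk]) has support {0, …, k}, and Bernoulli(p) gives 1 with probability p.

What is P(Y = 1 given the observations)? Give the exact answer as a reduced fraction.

P(Y = 1 | obs) = 3/8

Enumerate traces; 3 have nonzero weight after conditioning:
  (X=0, Z=1, Y=2) weight 1/54
  (X=1, Z=1, Y=1) weight 1/18
  (X=2, Z=1, Y=0) weight 2/27
Group by Y:
  weight(Y=0) = 2/27
  weight(Y=1) = 1/18
  weight(Y=2) = 1/54
Total weight = 2/27 + 1/18 + 1/54 = 4/27
P(Y=0 | obs) = 2/27 / 4/27 = 1/2
P(Y=1 | obs) = 1/18 / 4/27 = 3/8
P(Y=2 | obs) = 1/54 / 4/27 = 1/8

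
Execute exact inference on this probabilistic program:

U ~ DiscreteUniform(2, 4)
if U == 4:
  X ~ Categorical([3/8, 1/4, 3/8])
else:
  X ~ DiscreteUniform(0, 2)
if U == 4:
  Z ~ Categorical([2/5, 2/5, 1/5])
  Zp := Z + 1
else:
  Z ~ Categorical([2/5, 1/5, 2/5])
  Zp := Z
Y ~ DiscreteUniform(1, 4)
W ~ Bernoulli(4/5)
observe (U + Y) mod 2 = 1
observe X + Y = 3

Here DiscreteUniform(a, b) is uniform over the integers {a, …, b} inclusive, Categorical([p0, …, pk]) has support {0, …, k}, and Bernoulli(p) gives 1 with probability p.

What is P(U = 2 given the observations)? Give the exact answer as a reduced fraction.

P(U = 2 | obs) = 8/21

Enumerate traces; 30 have nonzero weight after conditioning:
  (U=2, X=0, Z=0, Y=3, W=0) weight 1/450
  (U=2, X=0, Z=0, Y=3, W=1) weight 2/225
  (U=2, X=0, Z=1, Y=3, W=0) weight 1/900
  (U=2, X=0, Z=1, Y=3, W=1) weight 1/225
  (U=2, X=0, Z=2, Y=3, W=0) weight 1/450
  (U=2, X=0, Z=2, Y=3, W=1) weight 2/225
  (U=2, X=2, Z=0, Y=1, W=0) weight 1/450
  (U=2, X=2, Z=0, Y=1, W=1) weight 2/225
  (U=3, X=1, Z=0, Y=2, W=0) weight 1/450
  (U=4, X=0, Z=0, Y=3, W=0) weight 1/400
  … 20 more
Group by U:
  weight(U=2) = 1/18
  weight(U=3) = 1/36
  weight(U=4) = 1/16
Total weight = 1/18 + 1/36 + 1/16 = 7/48
P(U=2 | obs) = 1/18 / 7/48 = 8/21
P(U=3 | obs) = 1/36 / 7/48 = 4/21
P(U=4 | obs) = 1/16 / 7/48 = 3/7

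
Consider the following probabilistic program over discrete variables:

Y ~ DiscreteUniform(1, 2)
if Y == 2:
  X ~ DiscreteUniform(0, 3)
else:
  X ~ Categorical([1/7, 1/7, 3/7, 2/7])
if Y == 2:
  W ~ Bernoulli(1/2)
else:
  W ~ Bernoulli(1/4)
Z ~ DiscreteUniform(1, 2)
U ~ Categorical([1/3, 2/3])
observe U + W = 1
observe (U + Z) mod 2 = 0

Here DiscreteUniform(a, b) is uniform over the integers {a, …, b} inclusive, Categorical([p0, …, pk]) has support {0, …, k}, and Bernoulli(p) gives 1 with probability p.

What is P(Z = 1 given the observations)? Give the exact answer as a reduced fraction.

P(Z = 1 | obs) = 10/13

Enumerate traces; 16 have nonzero weight after conditioning:
  (Y=1, X=0, W=0, Z=1, U=1) weight 1/56
  (Y=1, X=0, W=1, Z=2, U=0) weight 1/336
  (Y=1, X=1, W=0, Z=1, U=1) weight 1/56
  (Y=1, X=1, W=1, Z=2, U=0) weight 1/336
  (Y=1, X=2, W=0, Z=1, U=1) weight 3/56
  (Y=1, X=2, W=1, Z=2, U=0) weight 1/112
  (Y=1, X=3, W=0, Z=1, U=1) weight 1/28
  (Y=1, X=3, W=1, Z=2, U=0) weight 1/168
  … 8 more
Group by Z:
  weight(Z=1) = 5/24
  weight(Z=2) = 1/16
Total weight = 5/24 + 1/16 = 13/48
P(Z=1 | obs) = 5/24 / 13/48 = 10/13
P(Z=2 | obs) = 1/16 / 13/48 = 3/13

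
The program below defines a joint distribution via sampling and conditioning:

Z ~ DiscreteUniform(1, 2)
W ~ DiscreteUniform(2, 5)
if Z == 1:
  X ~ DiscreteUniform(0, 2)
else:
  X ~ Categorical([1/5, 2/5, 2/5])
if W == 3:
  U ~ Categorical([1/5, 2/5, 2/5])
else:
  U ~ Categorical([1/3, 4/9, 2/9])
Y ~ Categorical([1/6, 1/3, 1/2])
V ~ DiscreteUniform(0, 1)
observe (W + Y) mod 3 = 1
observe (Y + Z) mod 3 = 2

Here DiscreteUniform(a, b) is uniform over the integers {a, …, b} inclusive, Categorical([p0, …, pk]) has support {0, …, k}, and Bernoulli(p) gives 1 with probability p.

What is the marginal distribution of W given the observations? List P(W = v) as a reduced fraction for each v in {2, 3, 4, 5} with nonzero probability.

Enumerate traces; 36 have nonzero weight after conditioning:
  (Z=1, W=3, X=0, U=0, Y=1, V=0) weight 1/720
  (Z=1, W=3, X=0, U=0, Y=1, V=1) weight 1/720
  (Z=1, W=3, X=0, U=1, Y=1, V=0) weight 1/360
  (Z=1, W=3, X=0, U=1, Y=1, V=1) weight 1/360
  (Z=1, W=3, X=0, U=2, Y=1, V=0) weight 1/360
  (Z=1, W=3, X=0, U=2, Y=1, V=1) weight 1/360
  (Z=1, W=3, X=1, U=0, Y=1, V=0) weight 1/720
  (Z=1, W=3, X=1, U=0, Y=1, V=1) weight 1/720
  (Z=2, W=4, X=0, U=0, Y=0, V=0) weight 1/1440
  … 27 more
Group by W:
  weight(W=3) = 1/24
  weight(W=4) = 1/48
Total weight = 1/24 + 1/48 = 1/16
P(W=3 | obs) = 1/24 / 1/16 = 2/3
P(W=4 | obs) = 1/48 / 1/16 = 1/3

P(W=3) = 2/3, P(W=4) = 1/3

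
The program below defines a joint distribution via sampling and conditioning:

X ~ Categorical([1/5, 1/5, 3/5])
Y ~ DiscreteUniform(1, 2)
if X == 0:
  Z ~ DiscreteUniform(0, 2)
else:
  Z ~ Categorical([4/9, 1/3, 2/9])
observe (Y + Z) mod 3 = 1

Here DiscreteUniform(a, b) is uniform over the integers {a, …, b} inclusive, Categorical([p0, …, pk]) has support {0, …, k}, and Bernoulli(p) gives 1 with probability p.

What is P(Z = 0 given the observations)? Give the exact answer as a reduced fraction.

Enumerate traces; 6 have nonzero weight after conditioning:
  (X=0, Y=1, Z=0) weight 1/30
  (X=0, Y=2, Z=2) weight 1/30
  (X=1, Y=1, Z=0) weight 2/45
  (X=1, Y=2, Z=2) weight 1/45
  (X=2, Y=1, Z=0) weight 2/15
  (X=2, Y=2, Z=2) weight 1/15
Group by Z:
  weight(Z=0) = 19/90
  weight(Z=2) = 11/90
Total weight = 19/90 + 11/90 = 1/3
P(Z=0 | obs) = 19/90 / 1/3 = 19/30
P(Z=2 | obs) = 11/90 / 1/3 = 11/30

P(Z = 0 | obs) = 19/30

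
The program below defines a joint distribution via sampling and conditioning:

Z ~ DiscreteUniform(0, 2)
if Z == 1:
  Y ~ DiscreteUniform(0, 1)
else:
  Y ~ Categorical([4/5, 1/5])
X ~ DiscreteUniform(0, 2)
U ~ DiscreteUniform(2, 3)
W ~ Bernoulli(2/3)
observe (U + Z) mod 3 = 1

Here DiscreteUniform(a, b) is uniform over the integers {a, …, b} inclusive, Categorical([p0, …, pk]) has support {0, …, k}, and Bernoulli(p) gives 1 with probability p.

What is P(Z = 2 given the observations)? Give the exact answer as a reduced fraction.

Enumerate traces; 24 have nonzero weight after conditioning:
  (Z=1, Y=0, X=0, U=3, W=0) weight 1/108
  (Z=1, Y=0, X=0, U=3, W=1) weight 1/54
  (Z=1, Y=0, X=1, U=3, W=0) weight 1/108
  (Z=1, Y=0, X=1, U=3, W=1) weight 1/54
  (Z=1, Y=0, X=2, U=3, W=0) weight 1/108
  (Z=1, Y=0, X=2, U=3, W=1) weight 1/54
  (Z=1, Y=1, X=0, U=3, W=0) weight 1/108
  (Z=1, Y=1, X=0, U=3, W=1) weight 1/54
  (Z=2, Y=0, X=0, U=2, W=0) weight 2/135
  … 15 more
Group by Z:
  weight(Z=1) = 1/6
  weight(Z=2) = 1/6
Total weight = 1/6 + 1/6 = 1/3
P(Z=1 | obs) = 1/6 / 1/3 = 1/2
P(Z=2 | obs) = 1/6 / 1/3 = 1/2

P(Z = 2 | obs) = 1/2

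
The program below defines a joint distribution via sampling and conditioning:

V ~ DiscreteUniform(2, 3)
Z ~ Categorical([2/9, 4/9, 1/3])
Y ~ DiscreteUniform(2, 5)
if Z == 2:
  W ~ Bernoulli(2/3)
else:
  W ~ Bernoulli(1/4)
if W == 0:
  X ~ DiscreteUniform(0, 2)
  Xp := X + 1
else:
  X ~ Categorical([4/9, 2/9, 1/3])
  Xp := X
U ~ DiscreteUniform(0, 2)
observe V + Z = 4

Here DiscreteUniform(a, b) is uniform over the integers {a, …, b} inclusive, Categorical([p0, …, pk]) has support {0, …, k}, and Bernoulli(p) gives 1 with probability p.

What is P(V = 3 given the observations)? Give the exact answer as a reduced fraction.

P(V = 3 | obs) = 4/7

Enumerate traces; 144 have nonzero weight after conditioning:
  (V=2, Z=2, Y=2, W=0, X=0, U=0) weight 1/648
  (V=2, Z=2, Y=2, W=0, X=0, U=1) weight 1/648
  (V=2, Z=2, Y=2, W=0, X=0, U=2) weight 1/648
  (V=2, Z=2, Y=2, W=0, X=1, U=0) weight 1/648
  (V=2, Z=2, Y=2, W=0, X=1, U=1) weight 1/648
  (V=2, Z=2, Y=2, W=0, X=1, U=2) weight 1/648
  (V=2, Z=2, Y=2, W=0, X=2, U=0) weight 1/648
  (V=2, Z=2, Y=2, W=0, X=2, U=1) weight 1/648
  (V=3, Z=1, Y=2, W=0, X=0, U=0) weight 1/216
  … 135 more
Group by V:
  weight(V=2) = 1/6
  weight(V=3) = 2/9
Total weight = 1/6 + 2/9 = 7/18
P(V=2 | obs) = 1/6 / 7/18 = 3/7
P(V=3 | obs) = 2/9 / 7/18 = 4/7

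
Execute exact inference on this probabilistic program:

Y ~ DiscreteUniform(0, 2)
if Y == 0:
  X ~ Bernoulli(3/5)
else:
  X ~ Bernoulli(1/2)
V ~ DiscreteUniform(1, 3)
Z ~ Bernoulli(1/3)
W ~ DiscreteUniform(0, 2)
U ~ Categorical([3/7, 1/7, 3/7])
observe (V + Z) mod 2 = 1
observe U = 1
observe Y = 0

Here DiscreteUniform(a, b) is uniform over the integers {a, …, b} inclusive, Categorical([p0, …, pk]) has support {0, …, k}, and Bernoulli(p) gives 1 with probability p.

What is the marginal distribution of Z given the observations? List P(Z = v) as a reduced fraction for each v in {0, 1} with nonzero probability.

P(Z=0) = 4/5, P(Z=1) = 1/5

Enumerate traces; 18 have nonzero weight after conditioning:
  (Y=0, X=0, V=1, Z=0, W=0, U=1) weight 4/2835
  (Y=0, X=0, V=1, Z=0, W=1, U=1) weight 4/2835
  (Y=0, X=0, V=1, Z=0, W=2, U=1) weight 4/2835
  (Y=0, X=0, V=2, Z=1, W=0, U=1) weight 2/2835
  (Y=0, X=0, V=2, Z=1, W=1, U=1) weight 2/2835
  (Y=0, X=0, V=2, Z=1, W=2, U=1) weight 2/2835
  (Y=0, X=0, V=3, Z=0, W=0, U=1) weight 4/2835
  (Y=0, X=0, V=3, Z=0, W=1, U=1) weight 4/2835
  … 10 more
Group by Z:
  weight(Z=0) = 4/189
  weight(Z=1) = 1/189
Total weight = 4/189 + 1/189 = 5/189
P(Z=0 | obs) = 4/189 / 5/189 = 4/5
P(Z=1 | obs) = 1/189 / 5/189 = 1/5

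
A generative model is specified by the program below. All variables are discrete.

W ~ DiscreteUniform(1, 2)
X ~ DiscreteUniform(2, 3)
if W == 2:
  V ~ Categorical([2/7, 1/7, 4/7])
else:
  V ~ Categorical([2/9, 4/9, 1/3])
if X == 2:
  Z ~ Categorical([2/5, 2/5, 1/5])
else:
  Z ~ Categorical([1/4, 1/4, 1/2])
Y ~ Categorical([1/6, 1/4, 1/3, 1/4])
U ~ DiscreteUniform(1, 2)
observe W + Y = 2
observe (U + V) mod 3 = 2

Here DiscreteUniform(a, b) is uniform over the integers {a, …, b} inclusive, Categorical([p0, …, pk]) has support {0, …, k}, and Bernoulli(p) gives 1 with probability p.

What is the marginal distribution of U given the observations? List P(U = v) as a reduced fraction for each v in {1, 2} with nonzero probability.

Enumerate traces; 24 have nonzero weight after conditioning:
  (W=1, X=2, V=0, Z=0, Y=1, U=2) weight 1/360
  (W=1, X=2, V=0, Z=1, Y=1, U=2) weight 1/360
  (W=1, X=2, V=0, Z=2, Y=1, U=2) weight 1/720
  (W=1, X=2, V=1, Z=0, Y=1, U=1) weight 1/180
  (W=1, X=2, V=1, Z=1, Y=1, U=1) weight 1/180
  (W=1, X=2, V=1, Z=2, Y=1, U=1) weight 1/360
  (W=1, X=3, V=0, Z=0, Y=1, U=2) weight 1/576
  (W=1, X=3, V=0, Z=1, Y=1, U=2) weight 1/576
  … 16 more
Group by U:
  weight(U=1) = 17/504
  weight(U=2) = 13/504
Total weight = 17/504 + 13/504 = 5/84
P(U=1 | obs) = 17/504 / 5/84 = 17/30
P(U=2 | obs) = 13/504 / 5/84 = 13/30

P(U=1) = 17/30, P(U=2) = 13/30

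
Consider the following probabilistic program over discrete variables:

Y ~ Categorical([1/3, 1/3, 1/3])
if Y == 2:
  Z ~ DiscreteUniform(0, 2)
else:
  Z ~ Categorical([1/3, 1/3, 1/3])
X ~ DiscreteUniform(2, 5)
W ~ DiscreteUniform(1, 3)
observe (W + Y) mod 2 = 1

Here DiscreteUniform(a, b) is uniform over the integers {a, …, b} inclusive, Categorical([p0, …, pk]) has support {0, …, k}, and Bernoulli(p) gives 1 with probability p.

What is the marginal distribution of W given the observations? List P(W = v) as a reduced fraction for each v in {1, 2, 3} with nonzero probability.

Enumerate traces; 60 have nonzero weight after conditioning:
  (Y=0, Z=0, X=2, W=1) weight 1/108
  (Y=0, Z=0, X=2, W=3) weight 1/108
  (Y=0, Z=0, X=3, W=1) weight 1/108
  (Y=0, Z=0, X=3, W=3) weight 1/108
  (Y=0, Z=0, X=4, W=1) weight 1/108
  (Y=0, Z=0, X=4, W=3) weight 1/108
  (Y=0, Z=0, X=5, W=1) weight 1/108
  (Y=0, Z=0, X=5, W=3) weight 1/108
  (Y=1, Z=0, X=2, W=2) weight 1/108
  … 51 more
Group by W:
  weight(W=1) = 2/9
  weight(W=2) = 1/9
  weight(W=3) = 2/9
Total weight = 2/9 + 1/9 + 2/9 = 5/9
P(W=1 | obs) = 2/9 / 5/9 = 2/5
P(W=2 | obs) = 1/9 / 5/9 = 1/5
P(W=3 | obs) = 2/9 / 5/9 = 2/5

P(W=1) = 2/5, P(W=2) = 1/5, P(W=3) = 2/5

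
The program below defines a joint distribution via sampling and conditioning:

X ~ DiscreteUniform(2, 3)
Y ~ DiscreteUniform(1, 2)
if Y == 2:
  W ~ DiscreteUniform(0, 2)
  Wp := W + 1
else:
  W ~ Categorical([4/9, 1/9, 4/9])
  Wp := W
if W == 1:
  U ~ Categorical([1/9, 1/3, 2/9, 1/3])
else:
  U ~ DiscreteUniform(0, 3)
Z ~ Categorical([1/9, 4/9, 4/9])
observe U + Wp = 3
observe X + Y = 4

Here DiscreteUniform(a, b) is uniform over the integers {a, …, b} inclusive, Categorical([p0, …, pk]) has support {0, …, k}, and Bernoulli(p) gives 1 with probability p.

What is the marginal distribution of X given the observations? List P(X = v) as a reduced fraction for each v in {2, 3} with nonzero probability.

Enumerate traces; 18 have nonzero weight after conditioning:
  (X=2, Y=2, W=0, U=2, Z=0) weight 1/432
  (X=2, Y=2, W=0, U=2, Z=1) weight 1/108
  (X=2, Y=2, W=0, U=2, Z=2) weight 1/108
  (X=2, Y=2, W=1, U=1, Z=0) weight 1/324
  (X=2, Y=2, W=1, U=1, Z=1) weight 1/81
  (X=2, Y=2, W=1, U=1, Z=2) weight 1/81
  (X=2, Y=2, W=2, U=0, Z=0) weight 1/432
  (X=2, Y=2, W=2, U=0, Z=1) weight 1/108
  (X=3, Y=1, W=0, U=3, Z=0) weight 1/324
  … 9 more
Group by X:
  weight(X=2) = 5/72
  weight(X=3) = 5/81
Total weight = 5/72 + 5/81 = 85/648
P(X=2 | obs) = 5/72 / 85/648 = 9/17
P(X=3 | obs) = 5/81 / 85/648 = 8/17

P(X=2) = 9/17, P(X=3) = 8/17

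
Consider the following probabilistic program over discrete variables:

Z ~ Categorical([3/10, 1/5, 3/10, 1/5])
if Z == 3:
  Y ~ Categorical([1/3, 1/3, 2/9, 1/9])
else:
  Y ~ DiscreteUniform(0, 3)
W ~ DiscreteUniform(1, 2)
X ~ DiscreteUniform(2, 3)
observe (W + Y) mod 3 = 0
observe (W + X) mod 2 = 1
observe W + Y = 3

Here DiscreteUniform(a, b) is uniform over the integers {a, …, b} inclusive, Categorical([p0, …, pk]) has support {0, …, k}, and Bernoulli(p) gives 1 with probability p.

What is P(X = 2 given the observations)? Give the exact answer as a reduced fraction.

Enumerate traces; 8 have nonzero weight after conditioning:
  (Z=0, Y=1, W=2, X=3) weight 3/160
  (Z=0, Y=2, W=1, X=2) weight 3/160
  (Z=1, Y=1, W=2, X=3) weight 1/80
  (Z=1, Y=2, W=1, X=2) weight 1/80
  (Z=2, Y=1, W=2, X=3) weight 3/160
  (Z=2, Y=2, W=1, X=2) weight 3/160
  (Z=3, Y=1, W=2, X=3) weight 1/60
  (Z=3, Y=2, W=1, X=2) weight 1/90
Group by X:
  weight(X=2) = 11/180
  weight(X=3) = 1/15
Total weight = 11/180 + 1/15 = 23/180
P(X=2 | obs) = 11/180 / 23/180 = 11/23
P(X=3 | obs) = 1/15 / 23/180 = 12/23

P(X = 2 | obs) = 11/23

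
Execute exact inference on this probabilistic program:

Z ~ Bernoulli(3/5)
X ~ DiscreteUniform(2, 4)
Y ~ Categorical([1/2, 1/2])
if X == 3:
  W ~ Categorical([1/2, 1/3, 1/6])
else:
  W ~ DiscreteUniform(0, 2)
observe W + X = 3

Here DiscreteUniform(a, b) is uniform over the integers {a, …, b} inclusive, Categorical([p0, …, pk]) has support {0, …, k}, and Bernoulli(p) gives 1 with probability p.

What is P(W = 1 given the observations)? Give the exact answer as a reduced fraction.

Enumerate traces; 8 have nonzero weight after conditioning:
  (Z=0, X=2, Y=0, W=1) weight 1/45
  (Z=0, X=2, Y=1, W=1) weight 1/45
  (Z=0, X=3, Y=0, W=0) weight 1/30
  (Z=0, X=3, Y=1, W=0) weight 1/30
  (Z=1, X=2, Y=0, W=1) weight 1/30
  (Z=1, X=2, Y=1, W=1) weight 1/30
  (Z=1, X=3, Y=0, W=0) weight 1/20
  (Z=1, X=3, Y=1, W=0) weight 1/20
Group by W:
  weight(W=0) = 1/6
  weight(W=1) = 1/9
Total weight = 1/6 + 1/9 = 5/18
P(W=0 | obs) = 1/6 / 5/18 = 3/5
P(W=1 | obs) = 1/9 / 5/18 = 2/5

P(W = 1 | obs) = 2/5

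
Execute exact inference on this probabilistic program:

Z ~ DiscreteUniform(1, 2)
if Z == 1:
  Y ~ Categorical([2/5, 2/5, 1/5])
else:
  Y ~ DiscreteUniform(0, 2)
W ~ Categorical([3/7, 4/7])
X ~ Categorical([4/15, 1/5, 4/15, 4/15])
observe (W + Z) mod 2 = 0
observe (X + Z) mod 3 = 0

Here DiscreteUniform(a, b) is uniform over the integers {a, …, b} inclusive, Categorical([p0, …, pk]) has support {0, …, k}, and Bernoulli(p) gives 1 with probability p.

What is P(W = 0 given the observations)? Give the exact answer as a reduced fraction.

P(W = 0 | obs) = 9/25

Enumerate traces; 6 have nonzero weight after conditioning:
  (Z=1, Y=0, W=1, X=2) weight 16/525
  (Z=1, Y=1, W=1, X=2) weight 16/525
  (Z=1, Y=2, W=1, X=2) weight 8/525
  (Z=2, Y=0, W=0, X=1) weight 1/70
  (Z=2, Y=1, W=0, X=1) weight 1/70
  (Z=2, Y=2, W=0, X=1) weight 1/70
Group by W:
  weight(W=0) = 3/70
  weight(W=1) = 8/105
Total weight = 3/70 + 8/105 = 5/42
P(W=0 | obs) = 3/70 / 5/42 = 9/25
P(W=1 | obs) = 8/105 / 5/42 = 16/25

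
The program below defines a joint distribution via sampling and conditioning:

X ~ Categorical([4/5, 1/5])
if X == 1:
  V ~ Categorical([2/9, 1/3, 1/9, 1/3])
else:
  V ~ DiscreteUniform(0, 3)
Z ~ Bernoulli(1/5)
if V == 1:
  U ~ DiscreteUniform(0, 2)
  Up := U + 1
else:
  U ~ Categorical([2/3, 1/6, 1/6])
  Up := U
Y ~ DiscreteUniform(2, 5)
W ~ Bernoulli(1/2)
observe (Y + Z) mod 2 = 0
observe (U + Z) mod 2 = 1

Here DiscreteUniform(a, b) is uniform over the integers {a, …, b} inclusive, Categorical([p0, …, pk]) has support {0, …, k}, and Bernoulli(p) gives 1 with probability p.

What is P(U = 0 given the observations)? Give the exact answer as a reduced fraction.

Enumerate traces; 96 have nonzero weight after conditioning:
  (X=0, V=0, Z=0, U=1, Y=2, W=0) weight 1/300
  (X=0, V=0, Z=0, U=1, Y=2, W=1) weight 1/300
  (X=0, V=0, Z=0, U=1, Y=4, W=0) weight 1/300
  (X=0, V=0, Z=0, U=1, Y=4, W=1) weight 1/300
  (X=0, V=0, Z=1, U=0, Y=3, W=0) weight 1/300
  (X=0, V=0, Z=1, U=0, Y=3, W=1) weight 1/300
  (X=0, V=0, Z=1, U=0, Y=5, W=0) weight 1/300
  (X=0, V=0, Z=1, U=0, Y=5, W=1) weight 1/300
  (X=0, V=0, Z=1, U=2, Y=3, W=0) weight 1/1200
  … 87 more
Group by U:
  weight(U=0) = 13/225
  weight(U=1) = 19/225
  weight(U=2) = 19/900
Total weight = 13/225 + 19/225 + 19/900 = 49/300
P(U=0 | obs) = 13/225 / 49/300 = 52/147
P(U=1 | obs) = 19/225 / 49/300 = 76/147
P(U=2 | obs) = 19/900 / 49/300 = 19/147

P(U = 0 | obs) = 52/147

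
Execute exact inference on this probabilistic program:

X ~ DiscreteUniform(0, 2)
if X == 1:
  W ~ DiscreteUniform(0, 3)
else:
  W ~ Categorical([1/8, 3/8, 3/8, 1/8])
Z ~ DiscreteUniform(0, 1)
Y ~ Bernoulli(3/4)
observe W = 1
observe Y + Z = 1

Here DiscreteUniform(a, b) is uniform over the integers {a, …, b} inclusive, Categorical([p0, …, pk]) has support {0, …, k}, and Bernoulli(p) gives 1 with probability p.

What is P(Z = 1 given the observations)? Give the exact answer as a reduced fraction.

P(Z = 1 | obs) = 1/4

Enumerate traces; 6 have nonzero weight after conditioning:
  (X=0, W=1, Z=0, Y=1) weight 3/64
  (X=0, W=1, Z=1, Y=0) weight 1/64
  (X=1, W=1, Z=0, Y=1) weight 1/32
  (X=1, W=1, Z=1, Y=0) weight 1/96
  (X=2, W=1, Z=0, Y=1) weight 3/64
  (X=2, W=1, Z=1, Y=0) weight 1/64
Group by Z:
  weight(Z=0) = 1/8
  weight(Z=1) = 1/24
Total weight = 1/8 + 1/24 = 1/6
P(Z=0 | obs) = 1/8 / 1/6 = 3/4
P(Z=1 | obs) = 1/24 / 1/6 = 1/4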